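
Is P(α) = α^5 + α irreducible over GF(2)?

Check for roots in GF(2): P(0) = 0 → root; P(1) = 0 → root.
P(0) = 0, so (α) divides P(α); P is reducible.

No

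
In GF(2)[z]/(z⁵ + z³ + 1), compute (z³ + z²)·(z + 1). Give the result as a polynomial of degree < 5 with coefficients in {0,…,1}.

Multiply in GF(2)[z]: (z³ + z²)·(z + 1) = z⁴ + z².
Reduced: z⁴ + z².

z^4 + z^2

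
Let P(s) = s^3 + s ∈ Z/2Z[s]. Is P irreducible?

Check for roots in Z/2Z: P(0) = 0 → root; P(1) = 0 → root.
P(0) = 0, so (s) divides P(s); P is reducible.

No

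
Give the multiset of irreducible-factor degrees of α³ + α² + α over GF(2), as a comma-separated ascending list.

Write g(α) = α³ + α² + α.
Roots in GF(2): g(0) = 0 → root; g(1) = 1.
Linear factors from roots: (α).
Complete factorization: g(α) = (α)·(α² + α + 1).
Factor degrees with multiplicity: 1 + 2 = 3.

1, 2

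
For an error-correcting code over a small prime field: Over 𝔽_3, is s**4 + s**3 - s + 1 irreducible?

Yes

Write g(s) = s**4 + s**3 - s + 1.
Check for roots in 𝔽_3: g(0) = 1; g(1) = 2; g(2) = 2.
No roots, so no linear factors.
Monic irreducibles of degree 2 over GF(3): s**2 + 1, s**2 + s - 1, s**2 - s - 1.
None of them divide g (all give nonzero remainder).
No irreducible factor of degree ≤ 2 exists, so g is irreducible over GF(3).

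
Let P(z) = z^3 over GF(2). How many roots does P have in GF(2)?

Evaluate at each of the 2 elements of GF(2):
P(0) = 0 → root; P(1) = 1.
Roots: {0}.

1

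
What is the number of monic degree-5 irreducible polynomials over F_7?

Gauss's count: N_{7}(5) = (1/5) Σ_{d|5} μ(5/d)·7^d.
Divisors of 5: 1, 5; μ(5/d) for each: -1, 1.
Σ = − 7^1 + 7^5 = 16800.
N = 16800/5 = 3360.

3360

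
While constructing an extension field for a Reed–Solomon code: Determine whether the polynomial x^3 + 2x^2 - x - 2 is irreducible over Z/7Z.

No

Write h(x) = x^3 + 2x^2 - x - 2.
Check for roots in Z/7Z: h(0) = 5; h(1) = 0 → root; h(2) = 5; h(3) = 5; h(4) = 6; h(5) = 0 → root; h(6) = 0 → root.
h(1) = 0, so (x − 1) divides h(x); h is reducible.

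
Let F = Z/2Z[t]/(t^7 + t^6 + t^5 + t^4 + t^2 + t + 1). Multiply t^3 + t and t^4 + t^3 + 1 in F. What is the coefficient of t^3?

1

Multiply in Z/2Z[t]: (t^3 + t)·(t^4 + t^3 + 1) = t^7 + t^6 + t^5 + t^4 + t^3 + t.
Reduce using t^7 ≡ t^6 + t^5 + t^4 + t^2 + t + 1 (mod t^7 + t^6 + t^5 + t^4 + t^2 + t + 1).
Reduced: t^3 + t^2 + 1.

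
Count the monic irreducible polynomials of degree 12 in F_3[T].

x^(3^12) − x is the product of all monic irreducibles of degree dividing 12; Möbius inversion gives N = (1/12) Σ μ(12/d)·3^d.
Divisors of 12: 1, 2, 3, 4, 6, 12; μ(12/d) for each: 0, 1, 0, -1, -1, 1.
Σ = 3^2 − 3^4 − 3^6 + 3^12 = 530640.
N = 530640/12 = 44220.

44220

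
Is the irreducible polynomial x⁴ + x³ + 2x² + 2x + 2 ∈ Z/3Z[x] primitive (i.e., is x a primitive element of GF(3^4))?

Yes

Write f(x) = x⁴ + x³ + 2x² + 2x + 2.
|GF(3^4)^×| = 3^4 − 1 = 80. Prime factorization: 80 = 2^4·5.
f is primitive ⇔ x has order 80 in GF(3)[x]/(f), i.e. x^(80/q) ≠ 1 for each prime q | 80.
x^(40) mod f = 2.
x^(16) mod f = x² + x.
None equal 1, so x has full order 80; f is primitive.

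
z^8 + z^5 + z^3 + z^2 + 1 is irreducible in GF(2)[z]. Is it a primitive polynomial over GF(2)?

Write f(z) = z^8 + z^5 + z^3 + z^2 + 1.
|GF(2^8)^×| = 2^8 − 1 = 255. Prime factorization: 255 = 3·5·17.
f is primitive ⇔ z has order 255 in GF(2)[z]/(f), i.e. z^(255/q) ≠ 1 for each prime q | 255.
z^(85) mod f = z^7 + z^5 + z^4 + z^3 + z^2 + z.
z^(51) mod f = z^7 + z^6 + z^4 + z^3 + z^2.
z^(15) mod f = z^7 + z^6 + z^5 + z^2.
None equal 1, so z has full order 255; f is primitive.

Yes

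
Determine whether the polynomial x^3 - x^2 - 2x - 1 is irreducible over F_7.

Write P(x) = x^3 - x^2 - 2x - 1.
Check for roots in F_7: P(0) = 6; P(1) = 4; P(2) = 6; P(3) = 4; P(4) = 4; P(5) = 5; P(6) = 6.
No roots. A degree-3 polynomial over a field with no linear factor is irreducible.

Yes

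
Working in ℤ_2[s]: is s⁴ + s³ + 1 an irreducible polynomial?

Yes

Write g(s) = s⁴ + s³ + 1.
Check for roots in ℤ_2: g(0) = 1; g(1) = 1.
No roots, so no linear factors.
Monic irreducibles of degree 2 over GF(2): s² + s + 1.
None of them divide g (all give nonzero remainder).
No irreducible factor of degree ≤ 2 exists, so g is irreducible over GF(2).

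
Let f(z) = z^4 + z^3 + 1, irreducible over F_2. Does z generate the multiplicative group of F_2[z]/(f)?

|GF(2^4)^×| = 2^4 − 1 = 15. Prime factorization: 15 = 3·5.
f is primitive ⇔ z has order 15 in GF(2)[z]/(f), i.e. z^(15/q) ≠ 1 for each prime q | 15.
z^(5) mod f = z^3 + z + 1.
z^(3) mod f = z^3.
None equal 1, so z has full order 15; f is primitive.

Yes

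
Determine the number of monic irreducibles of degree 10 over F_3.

By the necklace-counting formula, N_3(10) = (1/10) Σ_{d|10} μ(10/d)·3^d.
Divisors of 10: 1, 2, 5, 10; μ(10/d) for each: 1, -1, -1, 1.
Σ = 3^1 − 3^2 − 3^5 + 3^10 = 58800.
N = 58800/10 = 5880.

5880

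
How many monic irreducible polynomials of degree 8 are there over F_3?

810

By the necklace-counting formula, N_3(8) = (1/8) Σ_{d|8} μ(8/d)·3^d.
Divisors of 8: 1, 2, 4, 8; μ(8/d) for each: 0, 0, -1, 1.
Σ = − 3^4 + 3^8 = 6480.
N = 6480/8 = 810.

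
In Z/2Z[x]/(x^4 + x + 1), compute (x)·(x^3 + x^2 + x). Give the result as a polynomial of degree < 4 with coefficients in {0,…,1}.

x^3 + x^2 + x + 1

Multiply in Z/2Z[x]: (x)·(x^3 + x^2 + x) = x^4 + x^3 + x^2.
Reduce using x^4 ≡ x + 1 (mod x^4 + x + 1).
Reduced: x^3 + x^2 + x + 1.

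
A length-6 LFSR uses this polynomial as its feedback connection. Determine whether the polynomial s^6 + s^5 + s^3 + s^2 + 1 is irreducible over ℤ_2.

Write f(s) = s^6 + s^5 + s^3 + s^2 + 1.
Check for roots in ℤ_2: f(0) = 1; f(1) = 1.
No roots, so no linear factors.
Monic irreducibles of degree 2 over GF(2): s^2 + s + 1.
None of them divide f (all give nonzero remainder).
Monic irreducibles of degree 3 over GF(2): s^3 + s + 1, s^3 + s^2 + 1.
None of them divide f (all give nonzero remainder).
No irreducible factor of degree ≤ 3 exists, so f is irreducible over GF(2).

Yes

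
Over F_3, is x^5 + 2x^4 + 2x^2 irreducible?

No

Write m(x) = x^5 + 2x^4 + 2x^2.
Check for roots in F_3: m(0) = 0 → root; m(1) = 2; m(2) = 0 → root.
m(0) = 0, so (x) divides m(x); m is reducible.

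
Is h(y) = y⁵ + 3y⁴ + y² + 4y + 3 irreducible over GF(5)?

No

Check for roots in GF(5): h(0) = 3; h(1) = 2; h(2) = 0 → root; h(3) = 0 → root; h(4) = 2.
h(2) = 0, so (y − 2) divides h(y); h is reducible.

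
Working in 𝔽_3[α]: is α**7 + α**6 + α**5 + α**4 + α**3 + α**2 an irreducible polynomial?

No

Write h(α) = α**7 + α**6 + α**5 + α**4 + α**3 + α**2.
Check for roots in 𝔽_3: h(0) = 0 → root; h(1) = 0 → root; h(2) = 0 → root.
h(0) = 0, so (α) divides h(α); h is reducible.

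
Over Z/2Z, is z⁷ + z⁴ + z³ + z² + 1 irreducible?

Yes

Write m(z) = z⁷ + z⁴ + z³ + z² + 1.
Check for roots in Z/2Z: m(0) = 1; m(1) = 1.
No roots, so no linear factors.
Monic irreducibles of degree 2 over GF(2): z² + z + 1.
None of them divide m (all give nonzero remainder).
Monic irreducibles of degree 3 over GF(2): z³ + z + 1, z³ + z² + 1.
None of them divide m (all give nonzero remainder).
No irreducible factor of degree ≤ 3 exists, so m is irreducible over GF(2).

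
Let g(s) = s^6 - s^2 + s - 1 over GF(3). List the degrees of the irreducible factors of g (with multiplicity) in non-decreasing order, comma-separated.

1, 2, 3

Roots in GF(3): g(0) = 2; g(1) = 0 → root; g(2) = 1.
Linear factors from roots: (s - 1).
Complete factorization: g(s) = (s - 1)·(s^2 + s - 1)·(s^3 - s - 1).
Factor degrees with multiplicity: 1 + 2 + 3 = 6.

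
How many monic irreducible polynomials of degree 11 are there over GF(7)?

The number of monic irreducibles of degree 11 over GF(7) is (1/11)·Σ_{d∣11} μ(11/d) 7^d.
Divisors of 11: 1, 11; μ(11/d) for each: -1, 1.
Σ = − 7^1 + 7^11 = 1977326736.
N = 1977326736/11 = 179756976.

179756976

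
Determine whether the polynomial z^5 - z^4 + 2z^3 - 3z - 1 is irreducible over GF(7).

Write m(z) = z^5 - z^4 + 2z^3 - 3z - 1.
Check for roots in GF(7): m(0) = 6; m(1) = 5; m(2) = 4; m(3) = 3; m(4) = 1; m(5) = 4; m(6) = 5.
No roots, so no linear factors.
Degree-2 irreducible divisors: test the 21 monic irreducibles of degree 2 over GF(7).
None of them divide m (all give nonzero remainder).
No irreducible factor of degree ≤ 2 exists, so m is irreducible over GF(7).

Yes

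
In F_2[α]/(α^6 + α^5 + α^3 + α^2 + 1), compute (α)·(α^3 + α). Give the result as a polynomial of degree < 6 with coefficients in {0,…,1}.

α^4 + α^2

Multiply in F_2[α]: (α)·(α^3 + α) = α^4 + α^2.
Reduced: α^4 + α^2.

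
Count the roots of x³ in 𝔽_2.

Write f(x) = x³.
Evaluate at each of the 2 elements of 𝔽_2:
f(0) = 0 → root; f(1) = 1.
Roots: {0}.

1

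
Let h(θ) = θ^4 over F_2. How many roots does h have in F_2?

1

Evaluate at each of the 2 elements of F_2:
h(0) = 0 → root; h(1) = 1.
Roots: {0}.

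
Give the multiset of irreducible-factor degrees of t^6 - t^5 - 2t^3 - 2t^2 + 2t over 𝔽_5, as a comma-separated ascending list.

1, 1, 1, 3

Write f(t) = t^6 - t^5 - 2t^3 - 2t^2 + 2t.
Roots in 𝔽_5: f(0) = 0 → root; f(1) = 3; f(2) = 2; f(3) = 0 → root; f(4) = 0 → root.
Linear factors from roots: (t), (t + 2), (t + 1).
Complete factorization: f(t) = (t)·(t + 1)·(t + 2)·(t^3 + t^2 + 1).
Factor degrees with multiplicity: 1 + 1 + 1 + 3 = 6.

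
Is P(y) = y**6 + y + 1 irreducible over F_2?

Yes

Check for roots in F_2: P(0) = 1; P(1) = 1.
No roots, so no linear factors.
Monic irreducibles of degree 2 over GF(2): y**2 + y + 1.
None of them divide P (all give nonzero remainder).
Monic irreducibles of degree 3 over GF(2): y**3 + y + 1, y**3 + y**2 + 1.
None of them divide P (all give nonzero remainder).
No irreducible factor of degree ≤ 3 exists, so P is irreducible over GF(2).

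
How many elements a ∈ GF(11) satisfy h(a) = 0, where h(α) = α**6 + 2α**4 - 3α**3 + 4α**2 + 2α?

Evaluate at each of the 11 elements of GF(11):
h(0) = 0 → root; h(1) = 6; h(2) = 4; h(3) = 5; h(4) = 0 → root; h(5) = 0 → root; h(6) = 4; h(7) = 5; h(8) = 1; h(9) = 0 → root; h(10) = 8.
Roots: {0, 4, 5, 9}.

4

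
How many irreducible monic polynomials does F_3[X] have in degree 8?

The number of monic irreducibles of degree 8 over GF(3) is (1/8)·Σ_{d∣8} μ(8/d) 3^d.
Divisors of 8: 1, 2, 4, 8; μ(8/d) for each: 0, 0, -1, 1.
Σ = − 3^4 + 3^8 = 6480.
N = 6480/8 = 810.

810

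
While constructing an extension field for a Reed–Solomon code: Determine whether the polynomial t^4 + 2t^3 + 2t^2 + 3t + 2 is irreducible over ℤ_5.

No

Write P(t) = t^4 + 2t^3 + 2t^2 + 3t + 2.
Check for roots in ℤ_5: P(0) = 2; P(1) = 0 → root; P(2) = 3; P(3) = 4; P(4) = 0 → root.
P(1) = 0, so (t − 1) divides P(t); P is reducible.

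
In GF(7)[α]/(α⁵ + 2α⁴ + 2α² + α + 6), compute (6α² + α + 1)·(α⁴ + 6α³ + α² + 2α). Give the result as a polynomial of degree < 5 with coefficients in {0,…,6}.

5α^4 + 3α^2 + 4α + 4

Multiply in GF(7)[α]: (6α² + α + 1)·(α⁴ + 6α³ + α² + 2α) = 6α⁶ + 2α⁵ + 6α⁴ + 5α³ + 3α² + 2α.
Reduce using α⁵ ≡ 5α⁴ + 5α² + 6α + 1 (mod α⁵ + 2α⁴ + 2α² + α + 6).
Reduced: 5α⁴ + 3α² + 4α + 4.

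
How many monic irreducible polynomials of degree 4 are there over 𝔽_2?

3

By the necklace-counting formula, N_2(4) = (1/4) Σ_{d|4} μ(4/d)·2^d.
Divisors of 4: 1, 2, 4; μ(4/d) for each: 0, -1, 1.
Σ = − 2^2 + 2^4 = 12.
N = 12/4 = 3.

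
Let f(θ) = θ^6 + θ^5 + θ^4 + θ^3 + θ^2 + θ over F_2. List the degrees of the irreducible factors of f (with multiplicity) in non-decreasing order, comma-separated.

Roots in F_2: f(0) = 0 → root; f(1) = 0 → root.
Linear factors from roots: (θ), (θ + 1).
Complete factorization: f(θ) = (θ)·(θ + 1)·(θ^2 + θ + 1)^2.
Factor degrees with multiplicity: 1 + 1 + 2 + 2 = 6.

1, 1, 2, 2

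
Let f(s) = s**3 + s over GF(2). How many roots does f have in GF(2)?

Evaluate at each of the 2 elements of GF(2):
f(0) = 0 → root; f(1) = 0 → root.
Roots: {0, 1}.

2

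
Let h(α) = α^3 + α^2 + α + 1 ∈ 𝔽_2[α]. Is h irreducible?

Check for roots in 𝔽_2: h(0) = 1; h(1) = 0 → root.
h(1) = 0, so (α − 1) divides h(α); h is reducible.

No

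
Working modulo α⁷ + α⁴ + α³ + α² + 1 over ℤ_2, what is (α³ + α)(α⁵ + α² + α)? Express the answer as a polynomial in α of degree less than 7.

Multiply in ℤ_2[α]: (α³ + α)·(α⁵ + α² + α) = α⁸ + α⁶ + α⁵ + α⁴ + α³ + α².
Reduce using α⁷ ≡ α⁴ + α³ + α² + 1 (mod α⁷ + α⁴ + α³ + α² + 1).
Reduced: α⁶ + α² + α.

α^6 + α^2 + α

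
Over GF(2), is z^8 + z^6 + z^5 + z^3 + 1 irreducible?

Yes

Write h(z) = z^8 + z^6 + z^5 + z^3 + 1.
Check for roots in GF(2): h(0) = 1; h(1) = 1.
No roots, so no linear factors.
Monic irreducibles of degree 2 over GF(2): z^2 + z + 1.
None of them divide h (all give nonzero remainder).
Monic irreducibles of degree 3 over GF(2): z^3 + z + 1, z^3 + z^2 + 1.
None of them divide h (all give nonzero remainder).
Monic irreducibles of degree 4 over GF(2): z^4 + z + 1, z^4 + z^3 + 1, z^4 + z^3 + z^2 + z + 1.
None of them divide h (all give nonzero remainder).
No irreducible factor of degree ≤ 4 exists, so h is irreducible over GF(2).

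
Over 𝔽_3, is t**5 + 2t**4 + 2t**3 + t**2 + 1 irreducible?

Yes

Write f(t) = t**5 + 2t**4 + 2t**3 + t**2 + 1.
Check for roots in 𝔽_3: f(0) = 1; f(1) = 1; f(2) = 1.
No roots, so no linear factors.
Monic irreducibles of degree 2 over GF(3): t**2 + 1, t**2 + t + 2, t**2 + 2t + 2.
None of them divide f (all give nonzero remainder).
No irreducible factor of degree ≤ 2 exists, so f is irreducible over GF(3).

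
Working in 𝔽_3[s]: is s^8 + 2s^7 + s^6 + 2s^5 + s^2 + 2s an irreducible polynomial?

No

Write h(s) = s^8 + 2s^7 + s^6 + 2s^5 + s^2 + 2s.
Check for roots in 𝔽_3: h(0) = 0 → root; h(1) = 0 → root; h(2) = 0 → root.
h(0) = 0, so (s) divides h(s); h is reducible.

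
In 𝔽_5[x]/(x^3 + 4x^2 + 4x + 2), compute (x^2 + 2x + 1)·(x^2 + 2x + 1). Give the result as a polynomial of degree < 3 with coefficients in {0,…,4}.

2x^2 + 2x + 1

Multiply in 𝔽_5[x]: (x^2 + 2x + 1)·(x^2 + 2x + 1) = x^4 + 4x^3 + x^2 + 4x + 1.
Reduce using x^3 ≡ x^2 + x + 3 (mod x^3 + 4x^2 + 4x + 2).
Reduced: 2x^2 + 2x + 1.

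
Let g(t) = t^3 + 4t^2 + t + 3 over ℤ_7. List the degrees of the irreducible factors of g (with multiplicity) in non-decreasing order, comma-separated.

3

Complete factorization: g(t) = (t^3 + 4t^2 + t + 3).
Factor degrees with multiplicity: 3 = 3.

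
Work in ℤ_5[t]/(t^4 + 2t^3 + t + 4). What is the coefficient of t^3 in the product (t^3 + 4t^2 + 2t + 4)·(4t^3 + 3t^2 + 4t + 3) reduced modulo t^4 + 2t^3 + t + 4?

Multiply in ℤ_5[t]: (t^3 + 4t^2 + 2t + 4)·(4t^3 + 3t^2 + 4t + 3) = 4t^6 + 4t^5 + 4t^4 + t^3 + 2t^2 + 2t + 2.
Reduce using t^4 ≡ 3t^3 + 4t + 1 (mod t^4 + 2t^3 + t + 4).
Reduced: 3t^3 + t + 4.

3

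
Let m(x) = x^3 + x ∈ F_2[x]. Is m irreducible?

No

Check for roots in F_2: m(0) = 0 → root; m(1) = 0 → root.
m(0) = 0, so (x) divides m(x); m is reducible.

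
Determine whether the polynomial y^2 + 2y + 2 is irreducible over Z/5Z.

Write g(y) = y^2 + 2y + 2.
Check for roots in Z/5Z: g(0) = 2; g(1) = 0 → root; g(2) = 0 → root; g(3) = 2; g(4) = 1.
g(1) = 0, so (y − 1) divides g(y); g is reducible.

No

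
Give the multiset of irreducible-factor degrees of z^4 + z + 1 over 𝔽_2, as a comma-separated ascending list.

Write g(z) = z^4 + z + 1.
Roots in 𝔽_2: g(0) = 1; g(1) = 1.
Complete factorization: g(z) = (z^4 + z + 1).
Factor degrees with multiplicity: 4 = 4.

4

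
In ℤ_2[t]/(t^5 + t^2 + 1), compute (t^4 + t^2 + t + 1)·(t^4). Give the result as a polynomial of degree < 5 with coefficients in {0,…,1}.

Multiply in ℤ_2[t]: (t^4 + t^2 + t + 1)·(t^4) = t^8 + t^6 + t^5 + t^4.
Reduce using t^5 ≡ t^2 + 1 (mod t^5 + t^2 + 1).
Reduced: t^4 + t.

t^4 + t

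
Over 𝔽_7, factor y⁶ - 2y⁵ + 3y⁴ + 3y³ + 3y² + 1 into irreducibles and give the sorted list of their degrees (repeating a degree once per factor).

Write g(y) = y⁶ - 2y⁵ + 3y⁴ + 3y³ + 3y² + 1.
Linear factors from roots: (y - 3), (y + 1).
Complete factorization: g(y) = (y + 1)·(y - 3)^2·(y³ + 3y² + y - 3).
Factor degrees with multiplicity: 1 + 1 + 1 + 3 = 6.

1, 1, 1, 3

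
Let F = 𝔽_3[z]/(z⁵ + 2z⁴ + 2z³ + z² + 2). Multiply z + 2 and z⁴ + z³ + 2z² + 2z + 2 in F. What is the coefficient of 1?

Multiply in 𝔽_3[z]: (z + 2)·(z⁴ + z³ + 2z² + 2z + 2) = z⁵ + z³ + 1.
Reduce using z⁵ ≡ z⁴ + z³ + 2z² + 1 (mod z⁵ + 2z⁴ + 2z³ + z² + 2).
Reduced: z⁴ + 2z³ + 2z² + 2.

2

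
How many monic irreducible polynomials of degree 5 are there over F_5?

Gauss's count: N_{5}(5) = (1/5) Σ_{d|5} μ(5/d)·5^d.
Divisors of 5: 1, 5; μ(5/d) for each: -1, 1.
Σ = − 5^1 + 5^5 = 3120.
N = 3120/5 = 624.

624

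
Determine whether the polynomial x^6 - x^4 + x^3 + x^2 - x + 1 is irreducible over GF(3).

Write h(x) = x^6 - x^4 + x^3 + x^2 - x + 1.
Check for roots in GF(3): h(0) = 1; h(1) = 2; h(2) = 2.
No roots, so no linear factors.
Monic irreducibles of degree 2 over GF(3): x^2 + 1, x^2 + x - 1, x^2 - x - 1.
None of them divide h (all give nonzero remainder).
Degree-3 irreducible divisors: test the 8 monic irreducibles of degree 3 over GF(3).
None of them divide h (all give nonzero remainder).
No irreducible factor of degree ≤ 3 exists, so h is irreducible over GF(3).

Yes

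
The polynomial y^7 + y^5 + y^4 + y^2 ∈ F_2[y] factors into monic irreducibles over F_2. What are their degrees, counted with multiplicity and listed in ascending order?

Write f(y) = y^7 + y^5 + y^4 + y^2.
Roots in F_2: f(0) = 0 → root; f(1) = 0 → root.
Linear factors from roots: (y), (y + 1).
Complete factorization: f(y) = (y)^2·(y + 1)^3·(y^2 + y + 1).
Factor degrees with multiplicity: 1 + 1 + 1 + 1 + 1 + 2 = 7.

1, 1, 1, 1, 1, 2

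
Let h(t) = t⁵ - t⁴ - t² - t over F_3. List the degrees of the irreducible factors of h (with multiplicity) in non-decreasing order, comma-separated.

Roots in F_3: h(0) = 0 → root; h(1) = 1; h(2) = 1.
Linear factors from roots: (t).
Complete factorization: h(t) = (t)·(t² + 1)·(t² - t - 1).
Factor degrees with multiplicity: 1 + 2 + 2 = 5.

1, 2, 2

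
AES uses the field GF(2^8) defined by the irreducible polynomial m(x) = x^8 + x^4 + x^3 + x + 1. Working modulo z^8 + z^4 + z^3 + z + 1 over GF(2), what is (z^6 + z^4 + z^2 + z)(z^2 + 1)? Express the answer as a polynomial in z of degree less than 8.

z^4 + z^2 + 1

Multiply in GF(2)[z]: (z^6 + z^4 + z^2 + z)·(z^2 + 1) = z^8 + z^3 + z^2 + z.
Reduce using z^8 ≡ z^4 + z^3 + z + 1 (mod z^8 + z^4 + z^3 + z + 1).
Reduced: z^4 + z^2 + 1.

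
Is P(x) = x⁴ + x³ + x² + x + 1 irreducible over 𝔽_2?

Check for roots in 𝔽_2: P(0) = 1; P(1) = 1.
No roots, so no linear factors.
Monic irreducibles of degree 2 over GF(2): x² + x + 1.
None of them divide P (all give nonzero remainder).
No irreducible factor of degree ≤ 2 exists, so P is irreducible over GF(2).

Yes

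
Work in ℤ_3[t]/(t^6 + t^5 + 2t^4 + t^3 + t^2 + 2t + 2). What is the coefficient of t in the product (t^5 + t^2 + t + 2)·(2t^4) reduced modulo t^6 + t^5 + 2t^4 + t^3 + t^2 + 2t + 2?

Multiply in ℤ_3[t]: (t^5 + t^2 + t + 2)·(2t^4) = 2t^9 + 2t^6 + 2t^5 + t^4.
Reduce using t^6 ≡ 2t^5 + t^4 + 2t^3 + 2t^2 + t + 1 (mod t^6 + t^5 + 2t^4 + t^3 + t^2 + 2t + 2).
Reduced: t^4 + 2t^3 + 2t^2 + t.

1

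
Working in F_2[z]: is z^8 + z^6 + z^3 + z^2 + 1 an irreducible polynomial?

Yes

Write h(z) = z^8 + z^6 + z^3 + z^2 + 1.
Check for roots in F_2: h(0) = 1; h(1) = 1.
No roots, so no linear factors.
Monic irreducibles of degree 2 over GF(2): z^2 + z + 1.
None of them divide h (all give nonzero remainder).
Monic irreducibles of degree 3 over GF(2): z^3 + z + 1, z^3 + z^2 + 1.
None of them divide h (all give nonzero remainder).
Monic irreducibles of degree 4 over GF(2): z^4 + z + 1, z^4 + z^3 + 1, z^4 + z^3 + z^2 + z + 1.
None of them divide h (all give nonzero remainder).
No irreducible factor of degree ≤ 4 exists, so h is irreducible over GF(2).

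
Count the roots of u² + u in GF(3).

Write g(u) = u² + u.
Evaluate at each of the 3 elements of GF(3):
g(0) = 0 → root; g(1) = 2; g(2) = 0 → root.
Roots: {0, 2}.

2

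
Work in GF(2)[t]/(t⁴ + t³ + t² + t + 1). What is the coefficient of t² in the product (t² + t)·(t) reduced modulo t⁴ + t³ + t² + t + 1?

1

Multiply in GF(2)[t]: (t² + t)·(t) = t³ + t².
Reduced: t³ + t².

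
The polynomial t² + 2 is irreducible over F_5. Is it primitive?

Write f(t) = t² + 2.
|GF(5^2)^×| = 5^2 − 1 = 24. Prime factorization: 24 = 2^3·3.
f is primitive ⇔ t has order 24 in GF(5)[t]/(f), i.e. t^(24/q) ≠ 1 for each prime q | 24.
t^(12) mod f = 4.
t^(8) mod f = 1
Since t^(8) = 1, the order of t divides 8 < 24; not primitive.

No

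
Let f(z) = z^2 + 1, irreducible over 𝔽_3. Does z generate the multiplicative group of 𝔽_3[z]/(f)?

|GF(3^2)^×| = 3^2 − 1 = 8. Prime factorization: 8 = 2^3.
f is primitive ⇔ z has order 8 in GF(3)[z]/(f), i.e. z^(8/q) ≠ 1 for each prime q | 8.
z^(4) mod f = 1
Since z^(4) = 1, the order of z divides 4 < 8; not primitive.

No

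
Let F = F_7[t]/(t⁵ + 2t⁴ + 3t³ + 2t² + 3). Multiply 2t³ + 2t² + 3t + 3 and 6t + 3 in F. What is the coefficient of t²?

3

Multiply in F_7[t]: (2t³ + 2t² + 3t + 3)·(6t + 3) = 5t⁴ + 4t³ + 3t² + 6t + 2.
Reduced: 5t⁴ + 4t³ + 3t² + 6t + 2.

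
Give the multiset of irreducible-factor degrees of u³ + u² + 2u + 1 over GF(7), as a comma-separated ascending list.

1, 2

Write f(u) = u³ + u² + 2u + 1.
Linear factors from roots: (u + 2).
Complete factorization: f(u) = (u + 2)·(u² - u - 3).
Factor degrees with multiplicity: 1 + 2 = 3.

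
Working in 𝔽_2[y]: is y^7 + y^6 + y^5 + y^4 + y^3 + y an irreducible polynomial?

Write g(y) = y^7 + y^6 + y^5 + y^4 + y^3 + y.
Check for roots in 𝔽_2: g(0) = 0 → root; g(1) = 0 → root.
g(0) = 0, so (y) divides g(y); g is reducible.

No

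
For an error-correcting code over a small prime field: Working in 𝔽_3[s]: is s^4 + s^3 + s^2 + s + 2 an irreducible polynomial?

No

Write P(s) = s^4 + s^3 + s^2 + s + 2.
Check for roots in 𝔽_3: P(0) = 2; P(1) = 0 → root; P(2) = 2.
P(1) = 0, so (s − 1) divides P(s); P is reducible.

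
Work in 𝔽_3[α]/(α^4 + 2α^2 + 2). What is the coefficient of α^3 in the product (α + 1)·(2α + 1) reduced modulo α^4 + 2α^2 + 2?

0

Multiply in 𝔽_3[α]: (α + 1)·(2α + 1) = 2α^2 + 1.
Reduced: 2α^2 + 1.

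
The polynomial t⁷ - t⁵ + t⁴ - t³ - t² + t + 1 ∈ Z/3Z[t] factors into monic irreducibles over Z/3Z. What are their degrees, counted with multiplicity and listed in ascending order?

2, 2, 3

Write g(t) = t⁷ - t⁵ + t⁴ - t³ - t² + t + 1.
Roots in Z/3Z: g(0) = 1; g(1) = 1; g(2) = 1.
Complete factorization: g(t) = (t² + 1)·(t² - t - 1)·(t³ + t² - 1).
Factor degrees with multiplicity: 2 + 2 + 3 = 7.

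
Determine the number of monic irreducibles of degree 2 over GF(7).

21

Gauss's count: N_{7}(2) = (1/2) Σ_{d|2} μ(2/d)·7^d.
Divisors of 2: 1, 2; μ(2/d) for each: -1, 1.
Σ = − 7^1 + 7^2 = 42.
N = 42/2 = 21.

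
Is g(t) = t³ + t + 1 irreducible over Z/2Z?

Check for roots in Z/2Z: g(0) = 1; g(1) = 1.
No roots. A degree-3 polynomial over a field with no linear factor is irreducible.

Yes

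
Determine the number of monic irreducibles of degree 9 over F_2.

56

Gauss's count: N_{2}(9) = (1/9) Σ_{d|9} μ(9/d)·2^d.
Divisors of 9: 1, 3, 9; μ(9/d) for each: 0, -1, 1.
Σ = − 2^3 + 2^9 = 504.
N = 504/9 = 56.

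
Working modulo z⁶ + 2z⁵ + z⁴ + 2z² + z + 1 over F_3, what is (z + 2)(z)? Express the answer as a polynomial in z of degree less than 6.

z^2 + 2z

Multiply in F_3[z]: (z + 2)·(z) = z² + 2z.
Reduced: z² + 2z.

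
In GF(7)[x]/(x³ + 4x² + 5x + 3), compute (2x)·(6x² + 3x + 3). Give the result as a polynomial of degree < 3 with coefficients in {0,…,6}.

Multiply in GF(7)[x]: (2x)·(6x² + 3x + 3) = 5x³ + 6x² + 6x.
Reduce using x³ ≡ 3x² + 2x + 4 (mod x³ + 4x² + 5x + 3).
Reduced: 2x + 6.

2x + 6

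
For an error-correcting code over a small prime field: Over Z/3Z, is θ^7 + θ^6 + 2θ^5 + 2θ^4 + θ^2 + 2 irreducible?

Write m(θ) = θ^7 + θ^6 + 2θ^5 + 2θ^4 + θ^2 + 2.
Check for roots in Z/3Z: m(0) = 2; m(1) = 0 → root; m(2) = 0 → root.
m(1) = 0, so (θ − 1) divides m(θ); m is reducible.

No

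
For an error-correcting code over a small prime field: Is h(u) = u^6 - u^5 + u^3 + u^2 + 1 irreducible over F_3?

Check for roots in F_3: h(0) = 1; h(1) = 0 → root; h(2) = 0 → root.
h(1) = 0, so (u − 1) divides h(u); h is reducible.

No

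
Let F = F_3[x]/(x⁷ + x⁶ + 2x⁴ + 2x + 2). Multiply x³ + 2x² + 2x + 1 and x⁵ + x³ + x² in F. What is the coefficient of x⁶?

Multiply in F_3[x]: (x³ + 2x² + 2x + 1)·(x⁵ + x³ + x²) = x⁸ + 2x⁷ + x⁵ + x⁴ + x².
Reduce using x⁷ ≡ 2x⁶ + x⁴ + x + 1 (mod x⁷ + x⁶ + 2x⁴ + 2x + 2).
Reduced: 2x⁶ + 2x⁵ + 2x⁴ + 2x² + 2x + 1.

2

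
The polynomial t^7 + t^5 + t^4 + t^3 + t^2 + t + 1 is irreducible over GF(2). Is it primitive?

Write f(t) = t^7 + t^5 + t^4 + t^3 + t^2 + t + 1.
|GF(2^7)^×| = 2^7 − 1 = 127. Prime factorization: 127 = 127.
f is primitive ⇔ t has order 127 in GF(2)[t]/(f), i.e. t^(127/q) ≠ 1 for each prime q | 127.
t^(1) mod f = t.
None equal 1, so t has full order 127; f is primitive.

Yes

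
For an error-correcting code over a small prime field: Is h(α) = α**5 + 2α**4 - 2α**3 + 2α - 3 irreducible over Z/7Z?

No

Check for roots in Z/7Z: h(0) = 4; h(1) = 0 → root; h(2) = 0 → root; h(3) = 4; h(4) = 6; h(5) = 2; h(6) = 5.
h(1) = 0, so (α − 1) divides h(α); h is reducible.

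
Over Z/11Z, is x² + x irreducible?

No

Write h(x) = x² + x.
Check each element of Z/11Z for a root: h(0)=0, h(1)=2, h(2)=6, h(3)=1, h(4)=9, h(5)=8, h(6)=9, h(7)=1, h(8)=6, h(9)=2, h(10)=0.
h(0) = 0, so (x) divides h(x); h is reducible.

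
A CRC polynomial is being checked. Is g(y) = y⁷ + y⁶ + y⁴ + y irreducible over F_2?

No

Check for roots in F_2: g(0) = 0 → root; g(1) = 0 → root.
g(0) = 0, so (y) divides g(y); g is reducible.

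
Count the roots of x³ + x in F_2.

2

Write h(x) = x³ + x.
Evaluate at each of the 2 elements of F_2:
h(0) = 0 → root; h(1) = 0 → root.
Roots: {0, 1}.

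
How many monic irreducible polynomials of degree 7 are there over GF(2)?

By the necklace-counting formula, N_2(7) = (1/7) Σ_{d|7} μ(7/d)·2^d.
Divisors of 7: 1, 7; μ(7/d) for each: -1, 1.
Σ = − 2^1 + 2^7 = 126.
N = 126/7 = 18.

18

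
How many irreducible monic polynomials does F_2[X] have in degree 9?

Gauss's count: N_{2}(9) = (1/9) Σ_{d|9} μ(9/d)·2^d.
Divisors of 9: 1, 3, 9; μ(9/d) for each: 0, -1, 1.
Σ = − 2^3 + 2^9 = 504.
N = 504/9 = 56.

56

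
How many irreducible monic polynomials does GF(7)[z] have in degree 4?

588

Gauss's count: N_{7}(4) = (1/4) Σ_{d|4} μ(4/d)·7^d.
Divisors of 4: 1, 2, 4; μ(4/d) for each: 0, -1, 1.
Σ = − 7^2 + 7^4 = 2352.
N = 2352/4 = 588.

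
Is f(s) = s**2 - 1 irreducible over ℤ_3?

No

Check for roots in ℤ_3: f(0) = 2; f(1) = 0 → root; f(2) = 0 → root.
f(1) = 0, so (s − 1) divides f(s); f is reducible.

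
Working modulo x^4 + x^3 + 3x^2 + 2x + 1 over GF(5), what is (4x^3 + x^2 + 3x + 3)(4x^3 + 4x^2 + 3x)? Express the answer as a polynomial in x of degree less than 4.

Multiply in GF(5)[x]: (4x^3 + x^2 + 3x + 3)·(4x^3 + 4x^2 + 3x) = x^6 + 3x^4 + 2x^3 + x^2 + 4x.
Reduce using x^4 ≡ 4x^3 + 2x^2 + 3x + 4 (mod x^4 + x^3 + 3x^2 + 2x + 1).
Reduced: 2x^3 + 4x^2 + 3x + 4.

2x^3 + 4x^2 + 3x + 4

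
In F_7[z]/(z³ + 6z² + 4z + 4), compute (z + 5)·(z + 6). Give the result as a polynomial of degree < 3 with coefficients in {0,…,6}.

z^2 + 4z + 2

Multiply in F_7[z]: (z + 5)·(z + 6) = z² + 4z + 2.
Reduced: z² + 4z + 2.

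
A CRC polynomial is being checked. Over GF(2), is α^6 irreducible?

Write h(α) = α^6.
Check for roots in GF(2): h(0) = 0 → root; h(1) = 1.
h(0) = 0, so (α) divides h(α); h is reducible.

No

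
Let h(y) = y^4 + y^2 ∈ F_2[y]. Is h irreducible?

No

Check for roots in F_2: h(0) = 0 → root; h(1) = 0 → root.
h(0) = 0, so (y) divides h(y); h is reducible.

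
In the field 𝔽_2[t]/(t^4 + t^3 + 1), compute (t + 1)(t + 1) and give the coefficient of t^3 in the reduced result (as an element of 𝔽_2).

Multiply in 𝔽_2[t]: (t + 1)·(t + 1) = t^2 + 1.
Reduced: t^2 + 1.

0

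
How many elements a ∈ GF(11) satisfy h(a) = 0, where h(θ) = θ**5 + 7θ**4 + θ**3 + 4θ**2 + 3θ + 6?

Evaluate at each of the 11 elements of GF(11):
h(0) = 6; h(1) = 0 → root; h(2) = 4; h(3) = 8; h(4) = 3; h(5) = 2; h(6) = 6; h(7) = 3; h(8) = 0 → root; h(9) = 0 → root; h(10) = 1.
Roots: {1, 8, 9}.

3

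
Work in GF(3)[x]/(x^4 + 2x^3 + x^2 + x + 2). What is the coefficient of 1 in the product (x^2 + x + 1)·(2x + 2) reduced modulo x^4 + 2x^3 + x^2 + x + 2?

Multiply in GF(3)[x]: (x^2 + x + 1)·(2x + 2) = 2x^3 + x^2 + x + 2.
Reduced: 2x^3 + x^2 + x + 2.

2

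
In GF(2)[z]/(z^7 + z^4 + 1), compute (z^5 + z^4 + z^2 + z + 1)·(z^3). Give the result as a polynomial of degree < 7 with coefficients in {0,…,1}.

Multiply in GF(2)[z]: (z^5 + z^4 + z^2 + z + 1)·(z^3) = z^8 + z^7 + z^5 + z^4 + z^3.
Reduce using z^7 ≡ z^4 + 1 (mod z^7 + z^4 + 1).
Reduced: z^3 + z + 1.

z^3 + z + 1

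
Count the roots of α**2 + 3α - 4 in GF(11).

Write f(α) = α**2 + 3α - 4.
Evaluate at each of the 11 elements of GF(11):
f(0) = 7; f(1) = 0 → root; f(2) = 6; f(3) = 3; f(4) = 2; f(5) = 3; f(6) = 6; f(7) = 0 → root; f(8) = 7; f(9) = 5; f(10) = 5.
Roots: {1, 7}.

2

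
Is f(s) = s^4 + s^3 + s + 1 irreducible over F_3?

No

Check for roots in F_3: f(0) = 1; f(1) = 1; f(2) = 0 → root.
f(2) = 0, so (s − 2) divides f(s); f is reducible.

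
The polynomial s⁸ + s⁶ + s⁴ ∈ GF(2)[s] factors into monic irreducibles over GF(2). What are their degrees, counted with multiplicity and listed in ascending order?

Write g(s) = s⁸ + s⁶ + s⁴.
Roots in GF(2): g(0) = 0 → root; g(1) = 1.
Linear factors from roots: (s).
Complete factorization: g(s) = (s)^4·(s² + s + 1)^2.
Factor degrees with multiplicity: 1 + 1 + 1 + 1 + 2 + 2 = 8.

1, 1, 1, 1, 2, 2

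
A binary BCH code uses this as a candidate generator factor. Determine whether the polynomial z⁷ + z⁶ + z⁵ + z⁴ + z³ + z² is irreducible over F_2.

Write h(z) = z⁷ + z⁶ + z⁵ + z⁴ + z³ + z².
Check for roots in F_2: h(0) = 0 → root; h(1) = 0 → root.
h(0) = 0, so (z) divides h(z); h is reducible.

No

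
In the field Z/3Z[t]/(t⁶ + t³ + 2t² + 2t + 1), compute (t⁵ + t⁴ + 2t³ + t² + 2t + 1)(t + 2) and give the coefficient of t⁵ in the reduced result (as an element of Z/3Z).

Multiply in Z/3Z[t]: (t⁵ + t⁴ + 2t³ + t² + 2t + 1)·(t + 2) = t⁶ + t⁴ + 2t³ + t² + 2t + 2.
Reduce using t⁶ ≡ 2t³ + t² + t + 2 (mod t⁶ + t³ + 2t² + 2t + 1).
Reduced: t⁴ + t³ + 2t² + 1.

0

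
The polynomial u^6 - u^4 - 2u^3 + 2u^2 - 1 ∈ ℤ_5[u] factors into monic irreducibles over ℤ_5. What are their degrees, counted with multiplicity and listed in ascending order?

6

Write g(u) = u^6 - u^4 - 2u^3 + 2u^2 - 1.
Roots in ℤ_5: g(0) = 4; g(1) = 4; g(2) = 4; g(3) = 1; g(4) = 3.
Complete factorization: g(u) = (u^6 - u^4 - 2u^3 + 2u^2 - 1).
Factor degrees with multiplicity: 6 = 6.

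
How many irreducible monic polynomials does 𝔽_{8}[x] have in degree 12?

By the necklace-counting formula, N_8(12) = (1/12) Σ_{d|12} μ(12/d)·8^d.
Divisors of 12: 1, 2, 3, 4, 6, 12; μ(12/d) for each: 0, 1, 0, -1, -1, 1.
Σ = 8^2 − 8^4 − 8^6 + 8^12 = 68719210560.
N = 68719210560/12 = 5726600880.

5726600880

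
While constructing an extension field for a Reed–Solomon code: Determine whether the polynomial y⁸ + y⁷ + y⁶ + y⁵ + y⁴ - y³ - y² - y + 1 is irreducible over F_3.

No

Write g(y) = y⁸ + y⁷ + y⁶ + y⁵ + y⁴ - y³ - y² - y + 1.
Check for roots in F_3: g(0) = 1; g(1) = 0 → root; g(2) = 0 → root.
g(1) = 0, so (y − 1) divides g(y); g is reducible.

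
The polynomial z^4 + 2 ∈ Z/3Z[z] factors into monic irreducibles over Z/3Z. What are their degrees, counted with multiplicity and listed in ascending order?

1, 1, 2

Write f(z) = z^4 + 2.
Roots in Z/3Z: f(0) = 2; f(1) = 0 → root; f(2) = 0 → root.
Linear factors from roots: (z + 2), (z + 1).
Complete factorization: f(z) = (z + 1)·(z + 2)·(z^2 + 1).
Factor degrees with multiplicity: 1 + 1 + 2 = 4.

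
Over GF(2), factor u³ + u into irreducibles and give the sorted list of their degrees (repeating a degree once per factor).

1, 1, 1

Write h(u) = u³ + u.
Roots in GF(2): h(0) = 0 → root; h(1) = 0 → root.
Linear factors from roots: (u), (u + 1).
Complete factorization: h(u) = (u)·(u + 1)^2.
Factor degrees with multiplicity: 1 + 1 + 1 = 3.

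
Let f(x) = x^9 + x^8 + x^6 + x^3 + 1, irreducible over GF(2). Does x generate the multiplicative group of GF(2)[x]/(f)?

No

|GF(2^9)^×| = 2^9 − 1 = 511. Prime factorization: 511 = 7·73.
f is primitive ⇔ x has order 511 in GF(2)[x]/(f), i.e. x^(511/q) ≠ 1 for each prime q | 511.
x^(73) mod f = 1
x^(7) mod f = x^7.
Since x^(73) = 1, the order of x divides 73 < 511; not primitive.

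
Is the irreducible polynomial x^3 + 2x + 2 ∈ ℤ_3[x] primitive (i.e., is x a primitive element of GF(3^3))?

No

Write f(x) = x^3 + 2x + 2.
|GF(3^3)^×| = 3^3 − 1 = 26. Prime factorization: 26 = 2·13.
f is primitive ⇔ x has order 26 in GF(3)[x]/(f), i.e. x^(26/q) ≠ 1 for each prime q | 26.
x^(13) mod f = 1
x^(2) mod f = x^2.
Since x^(13) = 1, the order of x divides 13 < 26; not primitive.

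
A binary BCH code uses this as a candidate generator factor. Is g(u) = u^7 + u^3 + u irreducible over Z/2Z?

No

Check for roots in Z/2Z: g(0) = 0 → root; g(1) = 1.
g(0) = 0, so (u) divides g(u); g is reducible.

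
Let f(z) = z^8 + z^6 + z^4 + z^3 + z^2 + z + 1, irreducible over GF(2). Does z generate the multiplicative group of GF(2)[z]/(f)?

|GF(2^8)^×| = 2^8 − 1 = 255. Prime factorization: 255 = 3·5·17.
f is primitive ⇔ z has order 255 in GF(2)[z]/(f), i.e. z^(255/q) ≠ 1 for each prime q | 255.
z^(85) mod f = z^4 + z^3 + z.
z^(51) mod f = z^6 + z^3.
z^(15) mod f = z^6 + z + 1.
None equal 1, so z has full order 255; f is primitive.

Yes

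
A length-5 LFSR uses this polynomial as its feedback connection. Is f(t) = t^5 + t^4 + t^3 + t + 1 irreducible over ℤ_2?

Yes

Check for roots in ℤ_2: f(0) = 1; f(1) = 1.
No roots, so no linear factors.
Monic irreducibles of degree 2 over GF(2): t^2 + t + 1.
None of them divide f (all give nonzero remainder).
No irreducible factor of degree ≤ 2 exists, so f is irreducible over GF(2).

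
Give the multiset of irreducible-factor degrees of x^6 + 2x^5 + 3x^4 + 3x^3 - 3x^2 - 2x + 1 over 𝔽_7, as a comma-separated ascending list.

1, 1, 2, 2

Write f(x) = x^6 + 2x^5 + 3x^4 + 3x^3 - 3x^2 - 2x + 1.
Linear factors from roots: (x + 3).
Complete factorization: f(x) = (x + 3)^2·(x^2 + x - 1)·(x^2 + 2x + 3).
Factor degrees with multiplicity: 1 + 1 + 2 + 2 = 6.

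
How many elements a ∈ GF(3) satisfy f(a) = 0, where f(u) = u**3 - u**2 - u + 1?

Evaluate at each of the 3 elements of GF(3):
f(0) = 1; f(1) = 0 → root; f(2) = 0 → root.
Roots: {1, 2}.

2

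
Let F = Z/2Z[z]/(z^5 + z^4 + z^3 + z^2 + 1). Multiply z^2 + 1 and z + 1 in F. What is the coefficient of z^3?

Multiply in Z/2Z[z]: (z^2 + 1)·(z + 1) = z^3 + z^2 + z + 1.
Reduced: z^3 + z^2 + z + 1.

1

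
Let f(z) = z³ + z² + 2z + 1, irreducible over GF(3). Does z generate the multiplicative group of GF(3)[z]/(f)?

|GF(3^3)^×| = 3^3 − 1 = 26. Prime factorization: 26 = 2·13.
f is primitive ⇔ z has order 26 in GF(3)[z]/(f), i.e. z^(26/q) ≠ 1 for each prime q | 26.
z^(13) mod f = 2.
z^(2) mod f = z².
None equal 1, so z has full order 26; f is primitive.

Yes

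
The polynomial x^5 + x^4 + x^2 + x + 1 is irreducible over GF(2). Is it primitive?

Write f(x) = x^5 + x^4 + x^2 + x + 1.
|GF(2^5)^×| = 2^5 − 1 = 31. Prime factorization: 31 = 31.
f is primitive ⇔ x has order 31 in GF(2)[x]/(f), i.e. x^(31/q) ≠ 1 for each prime q | 31.
x^(1) mod f = x.
None equal 1, so x has full order 31; f is primitive.

Yes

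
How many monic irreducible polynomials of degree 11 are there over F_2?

186

x^(2^11) − x is the product of all monic irreducibles of degree dividing 11; Möbius inversion gives N = (1/11) Σ μ(11/d)·2^d.
Divisors of 11: 1, 11; μ(11/d) for each: -1, 1.
Σ = − 2^1 + 2^11 = 2046.
N = 2046/11 = 186.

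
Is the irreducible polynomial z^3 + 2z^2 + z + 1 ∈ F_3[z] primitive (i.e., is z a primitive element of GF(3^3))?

Write f(z) = z^3 + 2z^2 + z + 1.
|GF(3^3)^×| = 3^3 − 1 = 26. Prime factorization: 26 = 2·13.
f is primitive ⇔ z has order 26 in GF(3)[z]/(f), i.e. z^(26/q) ≠ 1 for each prime q | 26.
z^(13) mod f = 2.
z^(2) mod f = z^2.
None equal 1, so z has full order 26; f is primitive.

Yes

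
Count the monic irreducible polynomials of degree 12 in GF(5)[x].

20343700

Gauss's count: N_{5}(12) = (1/12) Σ_{d|12} μ(12/d)·5^d.
Divisors of 12: 1, 2, 3, 4, 6, 12; μ(12/d) for each: 0, 1, 0, -1, -1, 1.
Σ = 5^2 − 5^4 − 5^6 + 5^12 = 244124400.
N = 244124400/12 = 20343700.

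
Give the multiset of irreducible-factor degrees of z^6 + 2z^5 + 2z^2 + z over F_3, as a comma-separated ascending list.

Write f(z) = z^6 + 2z^5 + 2z^2 + z.
Roots in F_3: f(0) = 0 → root; f(1) = 0 → root; f(2) = 0 → root.
Linear factors from roots: (z), (z + 2), (z + 1).
Complete factorization: f(z) = (z)·(z + 1)·(z + 2)^2·(z^2 + 1).
Factor degrees with multiplicity: 1 + 1 + 1 + 1 + 2 = 6.

1, 1, 1, 1, 2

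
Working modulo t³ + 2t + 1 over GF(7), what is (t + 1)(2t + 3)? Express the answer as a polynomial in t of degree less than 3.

Multiply in GF(7)[t]: (t + 1)·(2t + 3) = 2t² + 5t + 3.
Reduced: 2t² + 5t + 3.

2t^2 + 5t + 3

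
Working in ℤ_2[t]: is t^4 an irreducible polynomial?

No

Write f(t) = t^4.
Check for roots in ℤ_2: f(0) = 0 → root; f(1) = 1.
f(0) = 0, so (t) divides f(t); f is reducible.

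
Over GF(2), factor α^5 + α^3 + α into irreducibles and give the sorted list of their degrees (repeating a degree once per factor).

Write f(α) = α^5 + α^3 + α.
Roots in GF(2): f(0) = 0 → root; f(1) = 1.
Linear factors from roots: (α).
Complete factorization: f(α) = (α)·(α^2 + α + 1)^2.
Factor degrees with multiplicity: 1 + 2 + 2 = 5.

1, 2, 2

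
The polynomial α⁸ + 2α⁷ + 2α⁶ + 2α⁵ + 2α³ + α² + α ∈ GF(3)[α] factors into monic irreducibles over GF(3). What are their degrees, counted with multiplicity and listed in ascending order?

1, 1, 1, 1, 2, 2

Write h(α) = α⁸ + 2α⁷ + 2α⁶ + 2α⁵ + 2α³ + α² + α.
Roots in GF(3): h(0) = 0 → root; h(1) = 2; h(2) = 0 → root.
Linear factors from roots: (α), (α + 1).
Complete factorization: h(α) = (α)·(α + 1)^3·(α² + α + 2)^2.
Factor degrees with multiplicity: 1 + 1 + 1 + 1 + 2 + 2 = 8.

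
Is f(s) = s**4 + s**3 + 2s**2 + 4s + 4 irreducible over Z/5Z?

Check for roots in Z/5Z: f(0) = 4; f(1) = 2; f(2) = 4; f(3) = 2; f(4) = 2.
No roots, so no linear factors.
Degree-2 irreducible divisors: test the 10 monic irreducibles of degree 2 over GF(5).
None of them divide f (all give nonzero remainder).
No irreducible factor of degree ≤ 2 exists, so f is irreducible over GF(5).

Yes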